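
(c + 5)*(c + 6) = c^2 + 11*c + 30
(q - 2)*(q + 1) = q^2 - q - 2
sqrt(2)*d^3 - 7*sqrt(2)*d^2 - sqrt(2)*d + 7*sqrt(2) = (d - 7)*(d - 1)*(sqrt(2)*d + sqrt(2))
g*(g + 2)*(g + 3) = g^3 + 5*g^2 + 6*g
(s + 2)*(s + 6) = s^2 + 8*s + 12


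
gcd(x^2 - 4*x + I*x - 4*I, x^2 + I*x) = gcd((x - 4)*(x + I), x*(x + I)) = x + I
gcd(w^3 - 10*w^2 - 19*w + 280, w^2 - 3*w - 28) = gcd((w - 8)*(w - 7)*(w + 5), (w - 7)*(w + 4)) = w - 7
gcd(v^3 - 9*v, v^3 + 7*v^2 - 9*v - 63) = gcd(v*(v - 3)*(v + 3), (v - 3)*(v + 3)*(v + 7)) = v^2 - 9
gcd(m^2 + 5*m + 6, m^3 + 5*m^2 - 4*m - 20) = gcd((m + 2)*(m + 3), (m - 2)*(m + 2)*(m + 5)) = m + 2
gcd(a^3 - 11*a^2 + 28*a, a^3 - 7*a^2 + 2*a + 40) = a - 4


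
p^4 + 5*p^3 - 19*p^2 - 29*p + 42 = (p - 3)*(p - 1)*(p + 2)*(p + 7)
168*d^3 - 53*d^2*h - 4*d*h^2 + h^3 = (-8*d + h)*(-3*d + h)*(7*d + h)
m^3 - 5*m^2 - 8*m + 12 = (m - 6)*(m - 1)*(m + 2)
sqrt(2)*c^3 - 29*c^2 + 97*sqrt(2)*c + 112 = (c - 8*sqrt(2))*(c - 7*sqrt(2))*(sqrt(2)*c + 1)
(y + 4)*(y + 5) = y^2 + 9*y + 20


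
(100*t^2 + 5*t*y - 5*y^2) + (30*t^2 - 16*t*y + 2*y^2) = 130*t^2 - 11*t*y - 3*y^2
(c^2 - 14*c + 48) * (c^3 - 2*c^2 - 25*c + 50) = c^5 - 16*c^4 + 51*c^3 + 304*c^2 - 1900*c + 2400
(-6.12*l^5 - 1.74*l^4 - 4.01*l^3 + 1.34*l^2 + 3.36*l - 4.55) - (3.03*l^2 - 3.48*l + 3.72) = -6.12*l^5 - 1.74*l^4 - 4.01*l^3 - 1.69*l^2 + 6.84*l - 8.27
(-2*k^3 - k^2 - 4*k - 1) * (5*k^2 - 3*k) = -10*k^5 + k^4 - 17*k^3 + 7*k^2 + 3*k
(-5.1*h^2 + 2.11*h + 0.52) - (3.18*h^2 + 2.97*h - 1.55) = -8.28*h^2 - 0.86*h + 2.07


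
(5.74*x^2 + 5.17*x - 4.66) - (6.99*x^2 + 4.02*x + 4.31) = -1.25*x^2 + 1.15*x - 8.97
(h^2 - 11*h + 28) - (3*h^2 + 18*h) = -2*h^2 - 29*h + 28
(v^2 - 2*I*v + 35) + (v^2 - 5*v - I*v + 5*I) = 2*v^2 - 5*v - 3*I*v + 35 + 5*I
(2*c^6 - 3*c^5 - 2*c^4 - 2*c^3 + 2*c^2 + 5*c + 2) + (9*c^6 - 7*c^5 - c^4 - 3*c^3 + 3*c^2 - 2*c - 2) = 11*c^6 - 10*c^5 - 3*c^4 - 5*c^3 + 5*c^2 + 3*c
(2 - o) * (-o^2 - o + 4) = o^3 - o^2 - 6*o + 8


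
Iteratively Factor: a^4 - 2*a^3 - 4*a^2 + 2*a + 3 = (a - 1)*(a^3 - a^2 - 5*a - 3) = (a - 1)*(a + 1)*(a^2 - 2*a - 3) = (a - 3)*(a - 1)*(a + 1)*(a + 1)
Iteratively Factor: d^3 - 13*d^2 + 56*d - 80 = (d - 5)*(d^2 - 8*d + 16) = (d - 5)*(d - 4)*(d - 4)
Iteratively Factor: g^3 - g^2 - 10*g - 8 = (g + 1)*(g^2 - 2*g - 8) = (g - 4)*(g + 1)*(g + 2)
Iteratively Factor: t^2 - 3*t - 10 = (t + 2)*(t - 5)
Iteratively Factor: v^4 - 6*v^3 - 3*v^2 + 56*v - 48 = (v - 1)*(v^3 - 5*v^2 - 8*v + 48) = (v - 1)*(v + 3)*(v^2 - 8*v + 16) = (v - 4)*(v - 1)*(v + 3)*(v - 4)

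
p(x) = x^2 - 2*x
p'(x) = 2*x - 2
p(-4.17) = 25.73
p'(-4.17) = -10.34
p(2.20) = 0.44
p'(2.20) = 2.40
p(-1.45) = 5.00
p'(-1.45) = -4.90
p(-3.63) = 20.44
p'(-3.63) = -9.26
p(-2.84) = 13.75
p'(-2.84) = -7.68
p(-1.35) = 4.52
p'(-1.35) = -4.70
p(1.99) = -0.02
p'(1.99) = 1.98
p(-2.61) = 12.03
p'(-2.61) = -7.22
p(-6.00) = 48.00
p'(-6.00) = -14.00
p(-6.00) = 48.00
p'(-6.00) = -14.00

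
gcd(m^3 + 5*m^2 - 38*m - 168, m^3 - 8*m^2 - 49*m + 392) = m + 7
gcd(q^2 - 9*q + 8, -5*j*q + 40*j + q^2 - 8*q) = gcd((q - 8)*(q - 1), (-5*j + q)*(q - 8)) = q - 8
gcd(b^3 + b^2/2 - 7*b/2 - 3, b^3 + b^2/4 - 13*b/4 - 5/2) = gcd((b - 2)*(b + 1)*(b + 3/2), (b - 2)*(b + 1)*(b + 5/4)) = b^2 - b - 2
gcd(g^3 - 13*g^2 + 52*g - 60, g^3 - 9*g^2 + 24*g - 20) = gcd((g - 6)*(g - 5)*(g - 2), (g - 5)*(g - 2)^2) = g^2 - 7*g + 10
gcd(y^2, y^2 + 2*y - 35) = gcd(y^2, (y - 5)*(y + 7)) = 1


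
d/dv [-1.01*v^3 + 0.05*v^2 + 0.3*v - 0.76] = -3.03*v^2 + 0.1*v + 0.3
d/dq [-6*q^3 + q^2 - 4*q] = -18*q^2 + 2*q - 4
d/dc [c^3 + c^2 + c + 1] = 3*c^2 + 2*c + 1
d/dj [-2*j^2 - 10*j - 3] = -4*j - 10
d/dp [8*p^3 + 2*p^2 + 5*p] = 24*p^2 + 4*p + 5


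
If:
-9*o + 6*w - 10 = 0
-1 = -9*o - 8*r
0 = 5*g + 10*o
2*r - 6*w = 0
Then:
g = 26/15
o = -13/15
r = 11/10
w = 11/30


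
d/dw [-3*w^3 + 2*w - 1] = 2 - 9*w^2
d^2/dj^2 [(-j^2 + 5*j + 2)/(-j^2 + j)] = 4*(-2*j^3 - 3*j^2 + 3*j - 1)/(j^3*(j^3 - 3*j^2 + 3*j - 1))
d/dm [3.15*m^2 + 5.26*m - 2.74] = 6.3*m + 5.26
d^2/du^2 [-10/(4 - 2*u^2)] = 10*(3*u^2 + 2)/(u^2 - 2)^3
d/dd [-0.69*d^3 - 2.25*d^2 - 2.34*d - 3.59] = -2.07*d^2 - 4.5*d - 2.34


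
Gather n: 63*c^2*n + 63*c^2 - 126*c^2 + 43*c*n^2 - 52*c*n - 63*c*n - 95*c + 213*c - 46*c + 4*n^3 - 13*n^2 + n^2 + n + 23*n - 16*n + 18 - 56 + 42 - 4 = -63*c^2 + 72*c + 4*n^3 + n^2*(43*c - 12) + n*(63*c^2 - 115*c + 8)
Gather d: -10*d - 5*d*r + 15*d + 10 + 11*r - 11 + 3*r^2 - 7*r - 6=d*(5 - 5*r) + 3*r^2 + 4*r - 7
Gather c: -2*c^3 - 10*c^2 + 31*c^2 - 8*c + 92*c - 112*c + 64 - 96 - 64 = -2*c^3 + 21*c^2 - 28*c - 96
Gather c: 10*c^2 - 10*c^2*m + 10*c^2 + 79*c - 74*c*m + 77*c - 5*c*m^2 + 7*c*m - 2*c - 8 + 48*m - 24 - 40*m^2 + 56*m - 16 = c^2*(20 - 10*m) + c*(-5*m^2 - 67*m + 154) - 40*m^2 + 104*m - 48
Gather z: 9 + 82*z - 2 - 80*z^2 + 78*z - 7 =-80*z^2 + 160*z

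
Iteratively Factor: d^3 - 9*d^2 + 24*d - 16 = (d - 4)*(d^2 - 5*d + 4) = (d - 4)^2*(d - 1)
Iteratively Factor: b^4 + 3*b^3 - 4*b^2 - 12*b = (b + 2)*(b^3 + b^2 - 6*b) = (b + 2)*(b + 3)*(b^2 - 2*b) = b*(b + 2)*(b + 3)*(b - 2)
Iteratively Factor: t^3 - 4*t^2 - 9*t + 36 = (t - 3)*(t^2 - t - 12) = (t - 4)*(t - 3)*(t + 3)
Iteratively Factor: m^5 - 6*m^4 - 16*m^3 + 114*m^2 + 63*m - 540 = (m + 3)*(m^4 - 9*m^3 + 11*m^2 + 81*m - 180) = (m - 5)*(m + 3)*(m^3 - 4*m^2 - 9*m + 36) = (m - 5)*(m - 4)*(m + 3)*(m^2 - 9) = (m - 5)*(m - 4)*(m - 3)*(m + 3)*(m + 3)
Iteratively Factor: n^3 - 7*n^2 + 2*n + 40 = (n - 4)*(n^2 - 3*n - 10) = (n - 5)*(n - 4)*(n + 2)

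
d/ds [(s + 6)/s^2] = (-s - 12)/s^3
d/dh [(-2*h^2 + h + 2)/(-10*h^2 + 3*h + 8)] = 2*(2*h^2 + 4*h + 1)/(100*h^4 - 60*h^3 - 151*h^2 + 48*h + 64)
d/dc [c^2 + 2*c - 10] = 2*c + 2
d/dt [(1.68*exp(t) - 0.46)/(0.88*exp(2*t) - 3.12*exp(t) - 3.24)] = (-1.4784*exp(2*t) + 0.8096*exp(t) - 6.8784)*exp(t)/(0.7744*exp(4*t) - 5.4912*exp(3*t) + 4.032*exp(2*t) + 20.2176*exp(t) + 10.4976)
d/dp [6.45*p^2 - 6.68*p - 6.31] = 12.9*p - 6.68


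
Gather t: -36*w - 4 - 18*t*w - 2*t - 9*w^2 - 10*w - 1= t*(-18*w - 2) - 9*w^2 - 46*w - 5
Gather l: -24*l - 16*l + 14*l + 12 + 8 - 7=13 - 26*l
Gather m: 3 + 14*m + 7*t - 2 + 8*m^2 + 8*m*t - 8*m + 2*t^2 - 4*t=8*m^2 + m*(8*t + 6) + 2*t^2 + 3*t + 1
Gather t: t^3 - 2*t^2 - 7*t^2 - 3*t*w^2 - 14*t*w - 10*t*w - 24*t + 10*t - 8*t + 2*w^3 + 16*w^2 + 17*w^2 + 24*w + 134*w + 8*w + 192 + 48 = t^3 - 9*t^2 + t*(-3*w^2 - 24*w - 22) + 2*w^3 + 33*w^2 + 166*w + 240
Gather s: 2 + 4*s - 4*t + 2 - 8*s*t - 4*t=s*(4 - 8*t) - 8*t + 4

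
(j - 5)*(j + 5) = j^2 - 25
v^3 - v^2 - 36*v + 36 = (v - 6)*(v - 1)*(v + 6)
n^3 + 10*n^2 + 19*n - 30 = (n - 1)*(n + 5)*(n + 6)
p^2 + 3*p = p*(p + 3)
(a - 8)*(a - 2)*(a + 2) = a^3 - 8*a^2 - 4*a + 32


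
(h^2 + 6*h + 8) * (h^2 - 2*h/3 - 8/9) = h^4 + 16*h^3/3 + 28*h^2/9 - 32*h/3 - 64/9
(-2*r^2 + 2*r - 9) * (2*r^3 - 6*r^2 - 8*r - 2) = -4*r^5 + 16*r^4 - 14*r^3 + 42*r^2 + 68*r + 18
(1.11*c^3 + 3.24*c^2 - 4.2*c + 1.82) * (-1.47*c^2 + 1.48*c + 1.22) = -1.6317*c^5 - 3.12*c^4 + 12.3234*c^3 - 4.9386*c^2 - 2.4304*c + 2.2204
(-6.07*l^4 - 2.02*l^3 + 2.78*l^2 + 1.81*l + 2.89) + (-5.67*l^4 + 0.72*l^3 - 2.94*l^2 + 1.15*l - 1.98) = -11.74*l^4 - 1.3*l^3 - 0.16*l^2 + 2.96*l + 0.91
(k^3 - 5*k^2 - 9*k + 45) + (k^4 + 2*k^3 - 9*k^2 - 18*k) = k^4 + 3*k^3 - 14*k^2 - 27*k + 45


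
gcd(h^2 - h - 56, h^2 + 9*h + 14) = h + 7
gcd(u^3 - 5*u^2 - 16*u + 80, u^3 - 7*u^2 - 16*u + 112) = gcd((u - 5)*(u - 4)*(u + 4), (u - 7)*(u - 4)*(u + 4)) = u^2 - 16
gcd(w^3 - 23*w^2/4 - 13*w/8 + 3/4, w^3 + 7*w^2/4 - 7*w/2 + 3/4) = w - 1/4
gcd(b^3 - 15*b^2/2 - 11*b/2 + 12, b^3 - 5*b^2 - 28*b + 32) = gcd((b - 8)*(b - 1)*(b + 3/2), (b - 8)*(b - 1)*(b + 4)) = b^2 - 9*b + 8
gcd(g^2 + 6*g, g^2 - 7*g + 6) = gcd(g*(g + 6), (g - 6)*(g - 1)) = 1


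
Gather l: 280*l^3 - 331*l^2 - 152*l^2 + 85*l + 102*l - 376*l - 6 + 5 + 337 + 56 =280*l^3 - 483*l^2 - 189*l + 392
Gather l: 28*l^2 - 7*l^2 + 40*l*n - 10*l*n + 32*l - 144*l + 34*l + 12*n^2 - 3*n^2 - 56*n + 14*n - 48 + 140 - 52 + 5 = 21*l^2 + l*(30*n - 78) + 9*n^2 - 42*n + 45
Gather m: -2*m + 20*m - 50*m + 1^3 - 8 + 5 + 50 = 48 - 32*m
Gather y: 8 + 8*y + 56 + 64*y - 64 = 72*y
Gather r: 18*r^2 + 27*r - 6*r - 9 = 18*r^2 + 21*r - 9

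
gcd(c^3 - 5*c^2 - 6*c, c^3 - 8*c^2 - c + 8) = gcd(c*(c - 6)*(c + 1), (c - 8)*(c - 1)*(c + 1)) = c + 1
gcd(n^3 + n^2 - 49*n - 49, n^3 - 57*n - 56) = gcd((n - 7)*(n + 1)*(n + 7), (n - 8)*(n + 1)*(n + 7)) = n^2 + 8*n + 7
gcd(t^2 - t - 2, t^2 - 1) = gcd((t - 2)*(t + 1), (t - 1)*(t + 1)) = t + 1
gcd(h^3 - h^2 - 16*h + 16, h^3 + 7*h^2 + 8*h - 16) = h^2 + 3*h - 4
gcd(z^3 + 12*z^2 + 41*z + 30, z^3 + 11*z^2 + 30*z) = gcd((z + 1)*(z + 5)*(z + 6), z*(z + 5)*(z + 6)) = z^2 + 11*z + 30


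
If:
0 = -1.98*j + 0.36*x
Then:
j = 0.181818181818182*x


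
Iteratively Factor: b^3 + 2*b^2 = (b + 2)*(b^2) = b*(b + 2)*(b)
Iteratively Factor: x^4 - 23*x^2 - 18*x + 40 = (x + 2)*(x^3 - 2*x^2 - 19*x + 20) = (x - 5)*(x + 2)*(x^2 + 3*x - 4) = (x - 5)*(x + 2)*(x + 4)*(x - 1)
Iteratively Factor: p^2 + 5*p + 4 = (p + 1)*(p + 4)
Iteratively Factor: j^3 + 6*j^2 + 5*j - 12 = (j + 3)*(j^2 + 3*j - 4) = (j - 1)*(j + 3)*(j + 4)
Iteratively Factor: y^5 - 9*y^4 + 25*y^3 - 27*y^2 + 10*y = (y)*(y^4 - 9*y^3 + 25*y^2 - 27*y + 10) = y*(y - 1)*(y^3 - 8*y^2 + 17*y - 10) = y*(y - 1)^2*(y^2 - 7*y + 10) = y*(y - 5)*(y - 1)^2*(y - 2)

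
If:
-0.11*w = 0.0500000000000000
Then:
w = -0.45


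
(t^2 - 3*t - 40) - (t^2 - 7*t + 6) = 4*t - 46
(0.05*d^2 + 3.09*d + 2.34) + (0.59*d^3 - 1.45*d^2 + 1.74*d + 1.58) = 0.59*d^3 - 1.4*d^2 + 4.83*d + 3.92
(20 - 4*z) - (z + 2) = 18 - 5*z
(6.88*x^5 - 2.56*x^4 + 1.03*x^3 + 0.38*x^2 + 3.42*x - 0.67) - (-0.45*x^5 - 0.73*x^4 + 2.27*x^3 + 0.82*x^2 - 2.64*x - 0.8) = 7.33*x^5 - 1.83*x^4 - 1.24*x^3 - 0.44*x^2 + 6.06*x + 0.13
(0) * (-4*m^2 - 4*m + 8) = 0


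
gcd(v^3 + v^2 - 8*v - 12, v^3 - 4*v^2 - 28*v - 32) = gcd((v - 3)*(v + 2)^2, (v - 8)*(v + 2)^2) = v^2 + 4*v + 4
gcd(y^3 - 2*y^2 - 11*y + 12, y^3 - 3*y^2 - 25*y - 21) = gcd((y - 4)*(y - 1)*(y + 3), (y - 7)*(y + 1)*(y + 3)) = y + 3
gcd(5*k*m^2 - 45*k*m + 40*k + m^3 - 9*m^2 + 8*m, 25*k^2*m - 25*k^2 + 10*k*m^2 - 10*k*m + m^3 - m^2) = 5*k*m - 5*k + m^2 - m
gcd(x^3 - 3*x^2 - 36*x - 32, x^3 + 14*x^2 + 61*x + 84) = x + 4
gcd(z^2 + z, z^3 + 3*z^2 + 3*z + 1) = z + 1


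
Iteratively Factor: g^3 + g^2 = (g)*(g^2 + g) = g*(g + 1)*(g)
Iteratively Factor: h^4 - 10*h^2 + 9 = (h - 1)*(h^3 + h^2 - 9*h - 9) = (h - 1)*(h + 3)*(h^2 - 2*h - 3) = (h - 1)*(h + 1)*(h + 3)*(h - 3)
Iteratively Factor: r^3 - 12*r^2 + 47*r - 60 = (r - 5)*(r^2 - 7*r + 12) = (r - 5)*(r - 3)*(r - 4)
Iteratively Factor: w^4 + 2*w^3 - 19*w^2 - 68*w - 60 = (w - 5)*(w^3 + 7*w^2 + 16*w + 12) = (w - 5)*(w + 2)*(w^2 + 5*w + 6) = (w - 5)*(w + 2)*(w + 3)*(w + 2)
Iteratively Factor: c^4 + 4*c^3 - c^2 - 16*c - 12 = (c + 2)*(c^3 + 2*c^2 - 5*c - 6) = (c + 1)*(c + 2)*(c^2 + c - 6) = (c + 1)*(c + 2)*(c + 3)*(c - 2)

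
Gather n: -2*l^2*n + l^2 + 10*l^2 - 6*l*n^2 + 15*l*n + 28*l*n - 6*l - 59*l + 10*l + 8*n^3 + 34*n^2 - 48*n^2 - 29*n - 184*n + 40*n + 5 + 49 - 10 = 11*l^2 - 55*l + 8*n^3 + n^2*(-6*l - 14) + n*(-2*l^2 + 43*l - 173) + 44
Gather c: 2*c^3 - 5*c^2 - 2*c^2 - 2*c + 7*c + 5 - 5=2*c^3 - 7*c^2 + 5*c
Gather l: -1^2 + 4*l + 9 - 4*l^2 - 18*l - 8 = -4*l^2 - 14*l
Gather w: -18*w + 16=16 - 18*w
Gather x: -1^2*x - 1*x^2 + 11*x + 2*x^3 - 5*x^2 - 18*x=2*x^3 - 6*x^2 - 8*x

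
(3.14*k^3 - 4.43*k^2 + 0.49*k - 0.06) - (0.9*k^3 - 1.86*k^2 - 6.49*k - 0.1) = 2.24*k^3 - 2.57*k^2 + 6.98*k + 0.04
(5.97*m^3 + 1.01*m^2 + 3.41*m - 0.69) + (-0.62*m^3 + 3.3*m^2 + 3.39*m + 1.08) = 5.35*m^3 + 4.31*m^2 + 6.8*m + 0.39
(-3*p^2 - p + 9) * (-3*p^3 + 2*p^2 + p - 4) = 9*p^5 - 3*p^4 - 32*p^3 + 29*p^2 + 13*p - 36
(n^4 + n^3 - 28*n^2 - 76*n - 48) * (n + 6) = n^5 + 7*n^4 - 22*n^3 - 244*n^2 - 504*n - 288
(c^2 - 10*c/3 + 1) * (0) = 0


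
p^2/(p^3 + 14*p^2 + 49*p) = p/(p^2 + 14*p + 49)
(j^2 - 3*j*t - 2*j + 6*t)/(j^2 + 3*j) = (j^2 - 3*j*t - 2*j + 6*t)/(j*(j + 3))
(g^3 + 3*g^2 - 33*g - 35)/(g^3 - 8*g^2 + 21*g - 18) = (g^3 + 3*g^2 - 33*g - 35)/(g^3 - 8*g^2 + 21*g - 18)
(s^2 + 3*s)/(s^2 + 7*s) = (s + 3)/(s + 7)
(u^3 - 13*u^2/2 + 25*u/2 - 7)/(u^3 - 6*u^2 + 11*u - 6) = (u - 7/2)/(u - 3)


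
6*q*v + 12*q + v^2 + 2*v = (6*q + v)*(v + 2)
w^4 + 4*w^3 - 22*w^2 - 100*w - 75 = (w - 5)*(w + 1)*(w + 3)*(w + 5)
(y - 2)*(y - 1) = y^2 - 3*y + 2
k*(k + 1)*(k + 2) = k^3 + 3*k^2 + 2*k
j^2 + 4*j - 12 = (j - 2)*(j + 6)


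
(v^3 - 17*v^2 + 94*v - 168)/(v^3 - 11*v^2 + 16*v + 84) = (v - 4)/(v + 2)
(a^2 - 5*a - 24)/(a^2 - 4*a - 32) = (a + 3)/(a + 4)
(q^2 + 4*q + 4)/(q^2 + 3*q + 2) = (q + 2)/(q + 1)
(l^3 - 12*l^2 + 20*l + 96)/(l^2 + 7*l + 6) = (l^3 - 12*l^2 + 20*l + 96)/(l^2 + 7*l + 6)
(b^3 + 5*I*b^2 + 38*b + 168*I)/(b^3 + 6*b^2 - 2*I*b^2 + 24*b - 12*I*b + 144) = (b + 7*I)/(b + 6)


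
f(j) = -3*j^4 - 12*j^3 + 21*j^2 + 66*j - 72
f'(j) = -12*j^3 - 36*j^2 + 42*j + 66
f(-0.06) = -75.88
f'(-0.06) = 63.35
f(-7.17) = -2971.04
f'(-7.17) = 2337.36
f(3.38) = -463.93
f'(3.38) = -666.69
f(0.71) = -19.61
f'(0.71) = 73.38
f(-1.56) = -96.06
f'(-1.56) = -41.57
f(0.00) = -72.00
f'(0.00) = 66.00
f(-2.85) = -9.66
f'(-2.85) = -68.32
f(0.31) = -49.91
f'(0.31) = 75.20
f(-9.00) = -9900.00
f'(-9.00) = 5520.00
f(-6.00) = -1008.00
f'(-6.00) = 1110.00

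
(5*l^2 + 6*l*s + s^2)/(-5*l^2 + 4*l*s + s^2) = (l + s)/(-l + s)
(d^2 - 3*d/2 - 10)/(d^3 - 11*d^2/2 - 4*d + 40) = 1/(d - 4)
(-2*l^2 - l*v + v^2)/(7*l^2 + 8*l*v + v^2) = (-2*l + v)/(7*l + v)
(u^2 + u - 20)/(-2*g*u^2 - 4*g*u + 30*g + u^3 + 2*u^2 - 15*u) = (u - 4)/(-2*g*u + 6*g + u^2 - 3*u)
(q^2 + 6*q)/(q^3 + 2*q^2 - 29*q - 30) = q/(q^2 - 4*q - 5)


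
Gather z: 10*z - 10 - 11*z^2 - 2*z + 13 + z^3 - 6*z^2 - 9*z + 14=z^3 - 17*z^2 - z + 17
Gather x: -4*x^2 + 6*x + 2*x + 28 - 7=-4*x^2 + 8*x + 21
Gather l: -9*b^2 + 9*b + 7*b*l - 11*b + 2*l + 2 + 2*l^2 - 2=-9*b^2 - 2*b + 2*l^2 + l*(7*b + 2)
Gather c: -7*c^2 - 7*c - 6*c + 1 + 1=-7*c^2 - 13*c + 2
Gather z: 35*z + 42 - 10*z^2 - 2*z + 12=-10*z^2 + 33*z + 54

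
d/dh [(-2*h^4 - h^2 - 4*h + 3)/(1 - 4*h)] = 2*(12*h^4 - 4*h^3 + 2*h^2 - h + 4)/(16*h^2 - 8*h + 1)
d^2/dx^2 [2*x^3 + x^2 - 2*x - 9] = 12*x + 2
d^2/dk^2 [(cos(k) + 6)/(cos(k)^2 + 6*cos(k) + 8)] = (-9*(1 - cos(2*k))^2*cos(k)/4 - 9*(1 - cos(2*k))^2/2 + 349*cos(k) + 12*cos(2*k) - 33*cos(3*k)/2 + cos(5*k)/2 + 270)/((cos(k) + 2)^3*(cos(k) + 4)^3)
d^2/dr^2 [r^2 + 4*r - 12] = 2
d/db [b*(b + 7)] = 2*b + 7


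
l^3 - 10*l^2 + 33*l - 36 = (l - 4)*(l - 3)^2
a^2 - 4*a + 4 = (a - 2)^2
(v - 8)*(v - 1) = v^2 - 9*v + 8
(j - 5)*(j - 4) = j^2 - 9*j + 20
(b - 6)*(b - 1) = b^2 - 7*b + 6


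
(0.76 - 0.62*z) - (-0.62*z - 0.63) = 1.39000000000000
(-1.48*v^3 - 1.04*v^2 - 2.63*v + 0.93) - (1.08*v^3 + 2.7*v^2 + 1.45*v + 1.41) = -2.56*v^3 - 3.74*v^2 - 4.08*v - 0.48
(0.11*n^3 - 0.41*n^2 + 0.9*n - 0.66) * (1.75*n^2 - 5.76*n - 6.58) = 0.1925*n^5 - 1.3511*n^4 + 3.2128*n^3 - 3.6412*n^2 - 2.1204*n + 4.3428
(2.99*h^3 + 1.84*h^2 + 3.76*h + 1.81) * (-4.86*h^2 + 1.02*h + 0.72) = -14.5314*h^5 - 5.8926*h^4 - 14.244*h^3 - 3.6366*h^2 + 4.5534*h + 1.3032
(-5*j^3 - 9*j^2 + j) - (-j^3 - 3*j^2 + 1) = -4*j^3 - 6*j^2 + j - 1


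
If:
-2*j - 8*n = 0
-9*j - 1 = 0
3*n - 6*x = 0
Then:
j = -1/9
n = 1/36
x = 1/72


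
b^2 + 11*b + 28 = (b + 4)*(b + 7)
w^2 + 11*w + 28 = (w + 4)*(w + 7)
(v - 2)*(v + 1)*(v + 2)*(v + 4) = v^4 + 5*v^3 - 20*v - 16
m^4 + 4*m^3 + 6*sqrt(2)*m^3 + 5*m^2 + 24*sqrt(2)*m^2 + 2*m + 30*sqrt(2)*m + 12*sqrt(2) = (m + 1)^2*(m + 2)*(m + 6*sqrt(2))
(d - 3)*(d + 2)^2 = d^3 + d^2 - 8*d - 12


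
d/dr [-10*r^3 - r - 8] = -30*r^2 - 1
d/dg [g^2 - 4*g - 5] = 2*g - 4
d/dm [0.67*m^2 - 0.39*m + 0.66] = 1.34*m - 0.39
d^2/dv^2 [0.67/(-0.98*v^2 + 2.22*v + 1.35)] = (-1.286936*v^2 + 2.915304*v + 0.67*(1.96*v - 2.22)*(3.92*v - 4.44) + 1.77282)/(-0.98*v^2 + 2.22*v + 1.35)^3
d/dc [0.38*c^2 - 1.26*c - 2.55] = 0.76*c - 1.26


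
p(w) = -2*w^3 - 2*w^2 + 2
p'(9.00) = -522.00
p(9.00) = -1618.00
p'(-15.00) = -1290.00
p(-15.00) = 6302.00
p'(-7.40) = -298.96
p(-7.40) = 702.93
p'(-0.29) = 0.66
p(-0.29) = 1.88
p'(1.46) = -18.63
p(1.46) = -8.49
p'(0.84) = -7.59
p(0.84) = -0.60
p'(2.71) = -54.90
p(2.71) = -52.49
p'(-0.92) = -1.40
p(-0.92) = 1.86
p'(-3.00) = -42.00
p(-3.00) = 38.00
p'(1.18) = -13.07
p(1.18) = -4.07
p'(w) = -6*w^2 - 4*w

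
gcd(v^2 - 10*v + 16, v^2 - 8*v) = v - 8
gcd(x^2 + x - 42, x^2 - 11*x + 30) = x - 6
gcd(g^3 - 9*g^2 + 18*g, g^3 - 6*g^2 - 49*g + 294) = g - 6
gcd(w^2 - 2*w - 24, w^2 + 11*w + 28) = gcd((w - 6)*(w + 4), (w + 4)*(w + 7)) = w + 4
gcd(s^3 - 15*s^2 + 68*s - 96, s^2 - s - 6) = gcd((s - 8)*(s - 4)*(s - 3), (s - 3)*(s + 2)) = s - 3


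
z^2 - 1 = (z - 1)*(z + 1)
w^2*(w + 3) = w^3 + 3*w^2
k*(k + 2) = k^2 + 2*k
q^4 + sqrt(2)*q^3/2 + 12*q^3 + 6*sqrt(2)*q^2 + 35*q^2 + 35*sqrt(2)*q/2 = q*(q + 5)*(q + 7)*(q + sqrt(2)/2)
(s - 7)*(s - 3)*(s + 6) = s^3 - 4*s^2 - 39*s + 126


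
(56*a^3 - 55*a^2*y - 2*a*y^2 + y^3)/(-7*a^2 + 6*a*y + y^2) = -8*a + y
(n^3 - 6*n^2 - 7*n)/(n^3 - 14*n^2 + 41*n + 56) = n/(n - 8)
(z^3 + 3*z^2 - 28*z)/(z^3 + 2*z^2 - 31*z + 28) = z/(z - 1)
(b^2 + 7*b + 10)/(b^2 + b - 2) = (b + 5)/(b - 1)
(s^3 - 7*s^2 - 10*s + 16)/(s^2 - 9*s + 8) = s + 2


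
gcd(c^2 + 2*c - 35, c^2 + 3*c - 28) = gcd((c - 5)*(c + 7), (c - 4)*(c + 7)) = c + 7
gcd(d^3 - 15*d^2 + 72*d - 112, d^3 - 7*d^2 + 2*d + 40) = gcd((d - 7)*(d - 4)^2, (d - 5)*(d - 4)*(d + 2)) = d - 4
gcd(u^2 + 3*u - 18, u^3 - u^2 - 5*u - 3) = u - 3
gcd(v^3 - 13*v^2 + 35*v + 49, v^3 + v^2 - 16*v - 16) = v + 1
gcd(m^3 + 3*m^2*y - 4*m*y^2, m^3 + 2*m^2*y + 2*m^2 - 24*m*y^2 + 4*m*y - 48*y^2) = 1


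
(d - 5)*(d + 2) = d^2 - 3*d - 10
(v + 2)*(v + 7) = v^2 + 9*v + 14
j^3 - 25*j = j*(j - 5)*(j + 5)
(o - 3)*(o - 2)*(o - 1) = o^3 - 6*o^2 + 11*o - 6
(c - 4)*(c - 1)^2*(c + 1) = c^4 - 5*c^3 + 3*c^2 + 5*c - 4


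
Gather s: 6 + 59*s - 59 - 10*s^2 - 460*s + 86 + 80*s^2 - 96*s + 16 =70*s^2 - 497*s + 49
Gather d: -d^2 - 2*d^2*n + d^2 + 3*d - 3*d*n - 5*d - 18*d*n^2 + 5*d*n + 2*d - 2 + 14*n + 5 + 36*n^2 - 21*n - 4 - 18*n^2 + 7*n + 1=-2*d^2*n + d*(-18*n^2 + 2*n) + 18*n^2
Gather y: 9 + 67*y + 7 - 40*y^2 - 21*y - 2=-40*y^2 + 46*y + 14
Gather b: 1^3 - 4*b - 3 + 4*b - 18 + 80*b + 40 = 80*b + 20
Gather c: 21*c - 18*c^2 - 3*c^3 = -3*c^3 - 18*c^2 + 21*c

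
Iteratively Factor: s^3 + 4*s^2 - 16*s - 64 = (s - 4)*(s^2 + 8*s + 16) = (s - 4)*(s + 4)*(s + 4)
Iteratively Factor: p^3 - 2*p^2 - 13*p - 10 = (p + 1)*(p^2 - 3*p - 10) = (p - 5)*(p + 1)*(p + 2)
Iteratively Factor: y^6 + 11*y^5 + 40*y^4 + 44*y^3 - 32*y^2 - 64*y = (y - 1)*(y^5 + 12*y^4 + 52*y^3 + 96*y^2 + 64*y) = (y - 1)*(y + 2)*(y^4 + 10*y^3 + 32*y^2 + 32*y) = (y - 1)*(y + 2)*(y + 4)*(y^3 + 6*y^2 + 8*y) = (y - 1)*(y + 2)*(y + 4)^2*(y^2 + 2*y) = y*(y - 1)*(y + 2)*(y + 4)^2*(y + 2)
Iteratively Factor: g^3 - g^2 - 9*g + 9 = (g - 1)*(g^2 - 9) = (g - 1)*(g + 3)*(g - 3)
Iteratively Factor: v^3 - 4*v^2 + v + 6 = (v - 2)*(v^2 - 2*v - 3) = (v - 3)*(v - 2)*(v + 1)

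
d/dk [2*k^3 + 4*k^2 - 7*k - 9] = 6*k^2 + 8*k - 7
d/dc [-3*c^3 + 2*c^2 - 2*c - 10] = -9*c^2 + 4*c - 2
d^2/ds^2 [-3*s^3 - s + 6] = -18*s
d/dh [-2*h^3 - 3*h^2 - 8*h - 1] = -6*h^2 - 6*h - 8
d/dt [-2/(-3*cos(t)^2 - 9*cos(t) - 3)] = 2*(2*cos(t) + 3)*sin(t)/(3*(cos(t)^2 + 3*cos(t) + 1)^2)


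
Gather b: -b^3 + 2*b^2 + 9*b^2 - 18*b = -b^3 + 11*b^2 - 18*b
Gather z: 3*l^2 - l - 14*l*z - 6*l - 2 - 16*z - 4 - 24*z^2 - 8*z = 3*l^2 - 7*l - 24*z^2 + z*(-14*l - 24) - 6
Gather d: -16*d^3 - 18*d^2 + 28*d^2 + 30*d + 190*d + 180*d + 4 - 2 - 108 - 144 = -16*d^3 + 10*d^2 + 400*d - 250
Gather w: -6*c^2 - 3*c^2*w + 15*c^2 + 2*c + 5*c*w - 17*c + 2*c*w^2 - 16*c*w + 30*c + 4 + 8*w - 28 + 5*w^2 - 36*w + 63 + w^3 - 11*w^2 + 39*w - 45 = 9*c^2 + 15*c + w^3 + w^2*(2*c - 6) + w*(-3*c^2 - 11*c + 11) - 6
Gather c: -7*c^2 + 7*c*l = -7*c^2 + 7*c*l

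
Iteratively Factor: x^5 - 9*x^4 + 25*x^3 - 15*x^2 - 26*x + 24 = (x - 3)*(x^4 - 6*x^3 + 7*x^2 + 6*x - 8) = (x - 3)*(x - 1)*(x^3 - 5*x^2 + 2*x + 8) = (x - 3)*(x - 2)*(x - 1)*(x^2 - 3*x - 4) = (x - 4)*(x - 3)*(x - 2)*(x - 1)*(x + 1)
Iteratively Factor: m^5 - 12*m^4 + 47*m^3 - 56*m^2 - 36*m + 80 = (m - 2)*(m^4 - 10*m^3 + 27*m^2 - 2*m - 40) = (m - 2)^2*(m^3 - 8*m^2 + 11*m + 20) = (m - 2)^2*(m + 1)*(m^2 - 9*m + 20) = (m - 4)*(m - 2)^2*(m + 1)*(m - 5)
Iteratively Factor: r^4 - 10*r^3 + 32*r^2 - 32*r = (r - 4)*(r^3 - 6*r^2 + 8*r) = r*(r - 4)*(r^2 - 6*r + 8) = r*(r - 4)^2*(r - 2)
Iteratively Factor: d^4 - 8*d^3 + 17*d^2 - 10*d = (d)*(d^3 - 8*d^2 + 17*d - 10) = d*(d - 5)*(d^2 - 3*d + 2) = d*(d - 5)*(d - 1)*(d - 2)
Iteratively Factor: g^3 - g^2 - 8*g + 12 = (g - 2)*(g^2 + g - 6) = (g - 2)*(g + 3)*(g - 2)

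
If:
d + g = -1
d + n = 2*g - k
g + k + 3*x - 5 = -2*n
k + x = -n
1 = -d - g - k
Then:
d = 2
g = -3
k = 0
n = -8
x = 8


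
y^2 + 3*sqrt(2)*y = y*(y + 3*sqrt(2))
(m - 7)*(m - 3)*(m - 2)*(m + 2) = m^4 - 10*m^3 + 17*m^2 + 40*m - 84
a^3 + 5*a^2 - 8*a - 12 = (a - 2)*(a + 1)*(a + 6)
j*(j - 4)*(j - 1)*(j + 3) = j^4 - 2*j^3 - 11*j^2 + 12*j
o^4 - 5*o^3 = o^3*(o - 5)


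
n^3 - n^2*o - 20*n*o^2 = n*(n - 5*o)*(n + 4*o)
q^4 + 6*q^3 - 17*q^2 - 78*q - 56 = (q - 4)*(q + 1)*(q + 2)*(q + 7)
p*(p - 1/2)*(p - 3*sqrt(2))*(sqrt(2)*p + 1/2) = sqrt(2)*p^4 - 11*p^3/2 - sqrt(2)*p^3/2 - 3*sqrt(2)*p^2/2 + 11*p^2/4 + 3*sqrt(2)*p/4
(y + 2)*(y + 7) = y^2 + 9*y + 14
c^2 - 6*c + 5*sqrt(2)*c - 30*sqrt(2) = (c - 6)*(c + 5*sqrt(2))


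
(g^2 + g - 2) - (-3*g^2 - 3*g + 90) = 4*g^2 + 4*g - 92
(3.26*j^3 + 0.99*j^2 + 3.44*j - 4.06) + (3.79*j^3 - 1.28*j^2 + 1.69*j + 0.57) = 7.05*j^3 - 0.29*j^2 + 5.13*j - 3.49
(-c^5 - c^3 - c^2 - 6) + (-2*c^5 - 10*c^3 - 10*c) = -3*c^5 - 11*c^3 - c^2 - 10*c - 6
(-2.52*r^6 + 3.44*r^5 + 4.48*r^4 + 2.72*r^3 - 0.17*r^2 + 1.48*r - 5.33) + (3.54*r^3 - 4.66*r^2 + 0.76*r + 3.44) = -2.52*r^6 + 3.44*r^5 + 4.48*r^4 + 6.26*r^3 - 4.83*r^2 + 2.24*r - 1.89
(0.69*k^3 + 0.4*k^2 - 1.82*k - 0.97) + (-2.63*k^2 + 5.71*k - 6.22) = 0.69*k^3 - 2.23*k^2 + 3.89*k - 7.19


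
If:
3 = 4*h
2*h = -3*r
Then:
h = 3/4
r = -1/2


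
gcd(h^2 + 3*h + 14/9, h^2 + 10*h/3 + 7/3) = h + 7/3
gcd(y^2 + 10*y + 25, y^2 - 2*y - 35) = y + 5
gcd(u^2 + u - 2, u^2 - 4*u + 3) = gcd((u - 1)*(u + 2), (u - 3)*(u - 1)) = u - 1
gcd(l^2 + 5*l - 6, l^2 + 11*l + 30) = l + 6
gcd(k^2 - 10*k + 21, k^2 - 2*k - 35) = k - 7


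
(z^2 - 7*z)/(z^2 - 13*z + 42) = z/(z - 6)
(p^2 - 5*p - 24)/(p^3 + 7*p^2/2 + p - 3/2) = 2*(p - 8)/(2*p^2 + p - 1)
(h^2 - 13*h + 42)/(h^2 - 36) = (h - 7)/(h + 6)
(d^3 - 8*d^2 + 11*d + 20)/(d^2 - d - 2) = (d^2 - 9*d + 20)/(d - 2)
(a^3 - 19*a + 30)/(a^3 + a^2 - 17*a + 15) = (a - 2)/(a - 1)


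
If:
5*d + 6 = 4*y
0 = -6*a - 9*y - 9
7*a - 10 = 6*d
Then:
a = -10/51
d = -290/153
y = -133/153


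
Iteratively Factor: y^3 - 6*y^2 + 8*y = (y)*(y^2 - 6*y + 8) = y*(y - 2)*(y - 4)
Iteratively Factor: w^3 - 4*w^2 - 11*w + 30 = (w - 5)*(w^2 + w - 6) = (w - 5)*(w - 2)*(w + 3)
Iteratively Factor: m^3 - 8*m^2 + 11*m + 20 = (m + 1)*(m^2 - 9*m + 20) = (m - 4)*(m + 1)*(m - 5)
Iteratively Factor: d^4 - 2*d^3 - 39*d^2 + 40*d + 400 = (d + 4)*(d^3 - 6*d^2 - 15*d + 100) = (d + 4)^2*(d^2 - 10*d + 25) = (d - 5)*(d + 4)^2*(d - 5)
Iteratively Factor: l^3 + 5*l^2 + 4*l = (l + 4)*(l^2 + l) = l*(l + 4)*(l + 1)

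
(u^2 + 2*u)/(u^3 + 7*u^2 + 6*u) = (u + 2)/(u^2 + 7*u + 6)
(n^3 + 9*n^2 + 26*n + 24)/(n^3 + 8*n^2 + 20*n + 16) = (n + 3)/(n + 2)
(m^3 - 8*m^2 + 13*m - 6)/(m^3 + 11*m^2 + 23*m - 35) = (m^2 - 7*m + 6)/(m^2 + 12*m + 35)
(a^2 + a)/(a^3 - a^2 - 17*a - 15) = a/(a^2 - 2*a - 15)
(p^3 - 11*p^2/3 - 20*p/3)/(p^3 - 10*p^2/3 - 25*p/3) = (3*p + 4)/(3*p + 5)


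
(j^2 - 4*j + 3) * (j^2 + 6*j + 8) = j^4 + 2*j^3 - 13*j^2 - 14*j + 24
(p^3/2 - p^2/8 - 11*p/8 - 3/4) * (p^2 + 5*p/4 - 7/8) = p^5/2 + p^4/2 - 63*p^3/32 - 151*p^2/64 + 17*p/64 + 21/32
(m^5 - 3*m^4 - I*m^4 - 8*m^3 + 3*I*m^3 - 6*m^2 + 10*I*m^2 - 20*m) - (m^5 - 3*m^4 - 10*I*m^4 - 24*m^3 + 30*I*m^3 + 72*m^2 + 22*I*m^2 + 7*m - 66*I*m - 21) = 9*I*m^4 + 16*m^3 - 27*I*m^3 - 78*m^2 - 12*I*m^2 - 27*m + 66*I*m + 21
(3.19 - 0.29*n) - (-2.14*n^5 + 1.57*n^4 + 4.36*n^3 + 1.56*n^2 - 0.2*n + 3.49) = 2.14*n^5 - 1.57*n^4 - 4.36*n^3 - 1.56*n^2 - 0.09*n - 0.3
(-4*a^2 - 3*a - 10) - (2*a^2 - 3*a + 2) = -6*a^2 - 12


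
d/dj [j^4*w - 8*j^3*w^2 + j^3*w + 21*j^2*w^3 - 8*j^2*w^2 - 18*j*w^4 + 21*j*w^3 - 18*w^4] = w*(4*j^3 - 24*j^2*w + 3*j^2 + 42*j*w^2 - 16*j*w - 18*w^3 + 21*w^2)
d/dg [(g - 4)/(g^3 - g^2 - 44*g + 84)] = (g^3 - g^2 - 44*g + (g - 4)*(-3*g^2 + 2*g + 44) + 84)/(g^3 - g^2 - 44*g + 84)^2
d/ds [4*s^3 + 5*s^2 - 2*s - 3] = 12*s^2 + 10*s - 2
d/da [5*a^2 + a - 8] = 10*a + 1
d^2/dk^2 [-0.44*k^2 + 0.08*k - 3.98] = -0.880000000000000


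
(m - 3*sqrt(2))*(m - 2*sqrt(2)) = m^2 - 5*sqrt(2)*m + 12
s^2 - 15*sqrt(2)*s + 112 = (s - 8*sqrt(2))*(s - 7*sqrt(2))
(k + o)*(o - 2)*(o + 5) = k*o^2 + 3*k*o - 10*k + o^3 + 3*o^2 - 10*o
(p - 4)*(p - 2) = p^2 - 6*p + 8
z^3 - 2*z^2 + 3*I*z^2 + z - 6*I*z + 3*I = (z - 1)^2*(z + 3*I)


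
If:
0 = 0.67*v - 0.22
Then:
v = 0.33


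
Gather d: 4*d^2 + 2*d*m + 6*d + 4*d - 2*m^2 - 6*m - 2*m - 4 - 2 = 4*d^2 + d*(2*m + 10) - 2*m^2 - 8*m - 6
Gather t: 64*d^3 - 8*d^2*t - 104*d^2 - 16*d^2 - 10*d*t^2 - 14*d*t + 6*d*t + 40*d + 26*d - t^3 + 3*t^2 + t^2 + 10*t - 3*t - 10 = 64*d^3 - 120*d^2 + 66*d - t^3 + t^2*(4 - 10*d) + t*(-8*d^2 - 8*d + 7) - 10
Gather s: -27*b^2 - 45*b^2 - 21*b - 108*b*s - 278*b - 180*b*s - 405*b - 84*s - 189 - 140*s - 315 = -72*b^2 - 704*b + s*(-288*b - 224) - 504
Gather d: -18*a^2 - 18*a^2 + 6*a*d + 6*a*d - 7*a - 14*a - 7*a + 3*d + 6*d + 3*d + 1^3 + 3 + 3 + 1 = -36*a^2 - 28*a + d*(12*a + 12) + 8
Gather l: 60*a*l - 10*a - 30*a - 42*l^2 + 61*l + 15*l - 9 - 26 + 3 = -40*a - 42*l^2 + l*(60*a + 76) - 32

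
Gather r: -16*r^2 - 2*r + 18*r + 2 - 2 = -16*r^2 + 16*r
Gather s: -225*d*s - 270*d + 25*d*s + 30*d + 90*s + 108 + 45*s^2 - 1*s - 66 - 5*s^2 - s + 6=-240*d + 40*s^2 + s*(88 - 200*d) + 48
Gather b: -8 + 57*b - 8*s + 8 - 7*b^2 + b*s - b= -7*b^2 + b*(s + 56) - 8*s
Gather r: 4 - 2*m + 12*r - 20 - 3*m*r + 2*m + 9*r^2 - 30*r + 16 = 9*r^2 + r*(-3*m - 18)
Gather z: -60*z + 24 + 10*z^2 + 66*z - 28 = 10*z^2 + 6*z - 4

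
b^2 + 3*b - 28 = (b - 4)*(b + 7)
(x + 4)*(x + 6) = x^2 + 10*x + 24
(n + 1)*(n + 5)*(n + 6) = n^3 + 12*n^2 + 41*n + 30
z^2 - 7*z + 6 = (z - 6)*(z - 1)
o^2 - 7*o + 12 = (o - 4)*(o - 3)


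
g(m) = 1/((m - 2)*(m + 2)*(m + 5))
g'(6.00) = 0.00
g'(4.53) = -0.00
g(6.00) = 0.00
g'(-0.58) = 0.03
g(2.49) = 0.06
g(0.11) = -0.05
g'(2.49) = -0.15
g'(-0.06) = 0.01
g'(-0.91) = 0.06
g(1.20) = -0.06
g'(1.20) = -0.05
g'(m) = -1/((m - 2)*(m + 2)*(m + 5)^2) - 1/((m - 2)*(m + 2)^2*(m + 5)) - 1/((m - 2)^2*(m + 2)*(m + 5)) = (-(m - 2)*(m + 2) - (m - 2)*(m + 5) - (m + 2)*(m + 5))/((m - 2)^2*(m + 2)^2*(m + 5)^2)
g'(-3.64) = 0.00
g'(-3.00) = 0.07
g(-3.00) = 0.10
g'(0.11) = 0.01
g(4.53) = 0.01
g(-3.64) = 0.08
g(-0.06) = -0.05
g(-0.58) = -0.06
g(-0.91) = -0.08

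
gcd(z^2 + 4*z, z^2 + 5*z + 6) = 1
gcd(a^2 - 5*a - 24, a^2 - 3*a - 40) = a - 8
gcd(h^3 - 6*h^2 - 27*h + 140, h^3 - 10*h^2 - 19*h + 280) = h^2 - 2*h - 35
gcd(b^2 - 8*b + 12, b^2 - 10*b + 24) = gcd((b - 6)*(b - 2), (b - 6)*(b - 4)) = b - 6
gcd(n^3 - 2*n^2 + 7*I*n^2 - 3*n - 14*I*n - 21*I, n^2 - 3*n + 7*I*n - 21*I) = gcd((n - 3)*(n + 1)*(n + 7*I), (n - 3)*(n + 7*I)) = n^2 + n*(-3 + 7*I) - 21*I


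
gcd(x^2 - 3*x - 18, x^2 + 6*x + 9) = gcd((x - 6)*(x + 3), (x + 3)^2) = x + 3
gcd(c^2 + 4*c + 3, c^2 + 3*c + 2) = c + 1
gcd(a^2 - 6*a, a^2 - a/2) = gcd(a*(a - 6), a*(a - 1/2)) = a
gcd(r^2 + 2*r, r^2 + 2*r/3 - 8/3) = r + 2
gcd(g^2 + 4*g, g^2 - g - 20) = g + 4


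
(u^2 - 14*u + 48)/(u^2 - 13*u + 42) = (u - 8)/(u - 7)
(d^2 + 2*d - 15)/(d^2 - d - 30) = (d - 3)/(d - 6)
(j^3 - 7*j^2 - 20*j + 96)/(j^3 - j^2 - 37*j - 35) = (-j^3 + 7*j^2 + 20*j - 96)/(-j^3 + j^2 + 37*j + 35)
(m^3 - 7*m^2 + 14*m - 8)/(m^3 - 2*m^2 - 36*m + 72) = (m^2 - 5*m + 4)/(m^2 - 36)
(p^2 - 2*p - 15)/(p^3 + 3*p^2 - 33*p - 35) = (p + 3)/(p^2 + 8*p + 7)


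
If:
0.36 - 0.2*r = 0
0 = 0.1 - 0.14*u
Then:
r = 1.80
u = 0.71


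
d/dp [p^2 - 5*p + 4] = 2*p - 5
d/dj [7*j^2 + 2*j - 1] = 14*j + 2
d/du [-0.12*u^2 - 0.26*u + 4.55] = -0.24*u - 0.26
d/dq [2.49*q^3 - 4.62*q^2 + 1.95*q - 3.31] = 7.47*q^2 - 9.24*q + 1.95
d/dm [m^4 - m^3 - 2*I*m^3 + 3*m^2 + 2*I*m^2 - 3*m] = 4*m^3 + m^2*(-3 - 6*I) + m*(6 + 4*I) - 3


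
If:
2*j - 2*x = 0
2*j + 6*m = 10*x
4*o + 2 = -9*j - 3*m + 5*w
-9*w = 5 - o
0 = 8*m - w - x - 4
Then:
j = 153/469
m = 204/469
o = -1228/469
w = -397/469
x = 153/469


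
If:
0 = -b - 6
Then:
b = -6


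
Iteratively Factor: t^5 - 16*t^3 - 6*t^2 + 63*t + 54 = (t - 3)*(t^4 + 3*t^3 - 7*t^2 - 27*t - 18) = (t - 3)*(t + 2)*(t^3 + t^2 - 9*t - 9) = (t - 3)*(t + 2)*(t + 3)*(t^2 - 2*t - 3) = (t - 3)*(t + 1)*(t + 2)*(t + 3)*(t - 3)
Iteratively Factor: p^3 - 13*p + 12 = (p + 4)*(p^2 - 4*p + 3) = (p - 1)*(p + 4)*(p - 3)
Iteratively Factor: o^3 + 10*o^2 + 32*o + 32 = (o + 4)*(o^2 + 6*o + 8) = (o + 4)^2*(o + 2)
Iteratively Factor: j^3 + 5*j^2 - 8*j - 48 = (j + 4)*(j^2 + j - 12) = (j + 4)^2*(j - 3)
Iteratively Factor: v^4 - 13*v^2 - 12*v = (v - 4)*(v^3 + 4*v^2 + 3*v) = (v - 4)*(v + 3)*(v^2 + v) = (v - 4)*(v + 1)*(v + 3)*(v)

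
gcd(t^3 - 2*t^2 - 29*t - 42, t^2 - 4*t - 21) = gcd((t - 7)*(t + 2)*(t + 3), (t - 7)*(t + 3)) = t^2 - 4*t - 21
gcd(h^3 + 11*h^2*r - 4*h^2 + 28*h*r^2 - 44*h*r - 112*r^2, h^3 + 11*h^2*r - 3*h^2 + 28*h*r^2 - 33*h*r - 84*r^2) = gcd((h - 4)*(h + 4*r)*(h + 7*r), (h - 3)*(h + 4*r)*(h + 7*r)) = h^2 + 11*h*r + 28*r^2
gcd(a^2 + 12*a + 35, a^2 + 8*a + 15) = a + 5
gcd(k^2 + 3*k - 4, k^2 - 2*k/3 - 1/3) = k - 1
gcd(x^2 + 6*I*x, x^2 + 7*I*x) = x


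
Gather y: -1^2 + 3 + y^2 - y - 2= y^2 - y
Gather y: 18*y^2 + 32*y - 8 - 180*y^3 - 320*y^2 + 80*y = -180*y^3 - 302*y^2 + 112*y - 8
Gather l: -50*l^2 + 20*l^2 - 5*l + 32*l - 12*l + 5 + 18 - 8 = -30*l^2 + 15*l + 15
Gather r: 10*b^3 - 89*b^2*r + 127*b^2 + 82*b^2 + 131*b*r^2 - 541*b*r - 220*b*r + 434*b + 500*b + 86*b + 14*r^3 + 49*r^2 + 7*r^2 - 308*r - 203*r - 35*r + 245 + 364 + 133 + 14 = 10*b^3 + 209*b^2 + 1020*b + 14*r^3 + r^2*(131*b + 56) + r*(-89*b^2 - 761*b - 546) + 756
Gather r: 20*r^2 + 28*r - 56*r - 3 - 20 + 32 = 20*r^2 - 28*r + 9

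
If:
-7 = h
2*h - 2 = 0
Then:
No Solution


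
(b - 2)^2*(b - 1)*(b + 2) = b^4 - 3*b^3 - 2*b^2 + 12*b - 8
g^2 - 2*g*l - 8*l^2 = (g - 4*l)*(g + 2*l)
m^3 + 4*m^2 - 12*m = m*(m - 2)*(m + 6)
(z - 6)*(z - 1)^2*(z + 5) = z^4 - 3*z^3 - 27*z^2 + 59*z - 30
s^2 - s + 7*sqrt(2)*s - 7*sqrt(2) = (s - 1)*(s + 7*sqrt(2))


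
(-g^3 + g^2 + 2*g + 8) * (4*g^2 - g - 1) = -4*g^5 + 5*g^4 + 8*g^3 + 29*g^2 - 10*g - 8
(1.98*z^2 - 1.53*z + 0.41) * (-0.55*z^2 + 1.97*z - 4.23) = -1.089*z^4 + 4.7421*z^3 - 11.615*z^2 + 7.2796*z - 1.7343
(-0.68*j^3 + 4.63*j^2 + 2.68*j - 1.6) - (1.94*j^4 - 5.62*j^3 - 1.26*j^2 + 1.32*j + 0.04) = -1.94*j^4 + 4.94*j^3 + 5.89*j^2 + 1.36*j - 1.64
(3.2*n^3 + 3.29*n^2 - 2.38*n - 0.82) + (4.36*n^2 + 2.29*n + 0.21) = 3.2*n^3 + 7.65*n^2 - 0.0899999999999999*n - 0.61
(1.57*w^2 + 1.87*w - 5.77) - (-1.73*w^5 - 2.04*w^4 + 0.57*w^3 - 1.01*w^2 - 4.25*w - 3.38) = 1.73*w^5 + 2.04*w^4 - 0.57*w^3 + 2.58*w^2 + 6.12*w - 2.39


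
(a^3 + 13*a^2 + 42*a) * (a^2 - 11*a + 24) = a^5 + 2*a^4 - 77*a^3 - 150*a^2 + 1008*a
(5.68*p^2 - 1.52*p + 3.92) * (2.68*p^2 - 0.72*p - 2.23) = 15.2224*p^4 - 8.1632*p^3 - 1.0664*p^2 + 0.5672*p - 8.7416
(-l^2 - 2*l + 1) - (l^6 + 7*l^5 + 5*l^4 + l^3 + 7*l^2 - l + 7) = -l^6 - 7*l^5 - 5*l^4 - l^3 - 8*l^2 - l - 6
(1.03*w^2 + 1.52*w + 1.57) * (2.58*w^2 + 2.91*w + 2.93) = 2.6574*w^4 + 6.9189*w^3 + 11.4917*w^2 + 9.0223*w + 4.6001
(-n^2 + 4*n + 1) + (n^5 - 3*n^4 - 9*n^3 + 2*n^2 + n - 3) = n^5 - 3*n^4 - 9*n^3 + n^2 + 5*n - 2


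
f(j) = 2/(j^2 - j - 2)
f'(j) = 2*(1 - 2*j)/(j^2 - j - 2)^2 = 2*(1 - 2*j)/(-j^2 + j + 2)^2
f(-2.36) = 0.34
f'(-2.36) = 0.33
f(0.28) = -0.91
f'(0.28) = 0.18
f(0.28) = -0.91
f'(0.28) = 0.18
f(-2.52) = 0.29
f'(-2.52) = 0.26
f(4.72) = 0.13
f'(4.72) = -0.07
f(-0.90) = -6.90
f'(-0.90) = 66.59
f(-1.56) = 1.00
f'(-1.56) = 2.07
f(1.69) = -2.40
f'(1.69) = -6.85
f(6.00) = 0.07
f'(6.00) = -0.03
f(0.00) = -1.00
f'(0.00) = 0.50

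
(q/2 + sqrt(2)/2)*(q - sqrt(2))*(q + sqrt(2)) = q^3/2 + sqrt(2)*q^2/2 - q - sqrt(2)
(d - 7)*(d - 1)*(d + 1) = d^3 - 7*d^2 - d + 7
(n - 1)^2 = n^2 - 2*n + 1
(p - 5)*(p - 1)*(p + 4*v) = p^3 + 4*p^2*v - 6*p^2 - 24*p*v + 5*p + 20*v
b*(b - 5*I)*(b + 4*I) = b^3 - I*b^2 + 20*b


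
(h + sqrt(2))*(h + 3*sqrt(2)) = h^2 + 4*sqrt(2)*h + 6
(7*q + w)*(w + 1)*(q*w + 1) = 7*q^2*w^2 + 7*q^2*w + q*w^3 + q*w^2 + 7*q*w + 7*q + w^2 + w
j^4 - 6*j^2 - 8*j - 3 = (j - 3)*(j + 1)^3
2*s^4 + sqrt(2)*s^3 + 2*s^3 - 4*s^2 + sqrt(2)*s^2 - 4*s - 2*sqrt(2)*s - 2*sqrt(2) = (s - sqrt(2))*(s + sqrt(2))*(sqrt(2)*s + 1)*(sqrt(2)*s + sqrt(2))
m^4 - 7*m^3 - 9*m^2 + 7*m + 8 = (m - 8)*(m - 1)*(m + 1)^2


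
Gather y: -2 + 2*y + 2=2*y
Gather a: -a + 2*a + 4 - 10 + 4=a - 2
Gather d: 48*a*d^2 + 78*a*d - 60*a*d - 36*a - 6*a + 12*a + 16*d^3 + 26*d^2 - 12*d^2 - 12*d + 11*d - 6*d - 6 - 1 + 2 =-30*a + 16*d^3 + d^2*(48*a + 14) + d*(18*a - 7) - 5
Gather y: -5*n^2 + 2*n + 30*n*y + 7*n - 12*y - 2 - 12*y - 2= -5*n^2 + 9*n + y*(30*n - 24) - 4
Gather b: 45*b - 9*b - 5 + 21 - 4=36*b + 12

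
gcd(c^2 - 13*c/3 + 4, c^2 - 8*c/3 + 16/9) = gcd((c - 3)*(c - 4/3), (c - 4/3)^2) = c - 4/3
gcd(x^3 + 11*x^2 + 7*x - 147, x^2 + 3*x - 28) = x + 7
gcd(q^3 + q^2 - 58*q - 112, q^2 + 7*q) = q + 7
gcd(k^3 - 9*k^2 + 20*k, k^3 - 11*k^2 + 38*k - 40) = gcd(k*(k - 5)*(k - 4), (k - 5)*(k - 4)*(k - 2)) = k^2 - 9*k + 20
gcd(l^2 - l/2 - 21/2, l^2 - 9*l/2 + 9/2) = 1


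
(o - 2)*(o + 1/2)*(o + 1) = o^3 - o^2/2 - 5*o/2 - 1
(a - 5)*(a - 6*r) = a^2 - 6*a*r - 5*a + 30*r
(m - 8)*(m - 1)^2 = m^3 - 10*m^2 + 17*m - 8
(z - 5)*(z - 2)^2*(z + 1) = z^4 - 8*z^3 + 15*z^2 + 4*z - 20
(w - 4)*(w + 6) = w^2 + 2*w - 24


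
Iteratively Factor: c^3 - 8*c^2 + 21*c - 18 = (c - 2)*(c^2 - 6*c + 9) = (c - 3)*(c - 2)*(c - 3)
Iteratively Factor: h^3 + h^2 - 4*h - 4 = (h + 2)*(h^2 - h - 2) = (h - 2)*(h + 2)*(h + 1)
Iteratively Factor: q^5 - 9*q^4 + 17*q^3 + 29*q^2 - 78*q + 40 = (q + 2)*(q^4 - 11*q^3 + 39*q^2 - 49*q + 20) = (q - 1)*(q + 2)*(q^3 - 10*q^2 + 29*q - 20) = (q - 4)*(q - 1)*(q + 2)*(q^2 - 6*q + 5) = (q - 4)*(q - 1)^2*(q + 2)*(q - 5)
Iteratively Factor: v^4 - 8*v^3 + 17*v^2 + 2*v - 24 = (v - 3)*(v^3 - 5*v^2 + 2*v + 8) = (v - 3)*(v - 2)*(v^2 - 3*v - 4) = (v - 3)*(v - 2)*(v + 1)*(v - 4)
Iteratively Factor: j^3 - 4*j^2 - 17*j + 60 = (j - 5)*(j^2 + j - 12) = (j - 5)*(j + 4)*(j - 3)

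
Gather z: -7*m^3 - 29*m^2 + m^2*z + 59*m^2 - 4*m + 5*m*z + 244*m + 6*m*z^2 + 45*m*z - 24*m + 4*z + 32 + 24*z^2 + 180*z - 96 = -7*m^3 + 30*m^2 + 216*m + z^2*(6*m + 24) + z*(m^2 + 50*m + 184) - 64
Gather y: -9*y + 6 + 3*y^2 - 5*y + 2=3*y^2 - 14*y + 8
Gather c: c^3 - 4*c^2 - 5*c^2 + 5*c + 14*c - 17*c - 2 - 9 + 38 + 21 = c^3 - 9*c^2 + 2*c + 48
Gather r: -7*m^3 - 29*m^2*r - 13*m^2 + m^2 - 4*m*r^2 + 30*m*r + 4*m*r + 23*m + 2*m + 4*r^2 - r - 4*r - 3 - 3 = -7*m^3 - 12*m^2 + 25*m + r^2*(4 - 4*m) + r*(-29*m^2 + 34*m - 5) - 6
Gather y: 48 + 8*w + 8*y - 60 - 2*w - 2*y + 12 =6*w + 6*y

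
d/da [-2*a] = -2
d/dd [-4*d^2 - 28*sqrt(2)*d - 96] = -8*d - 28*sqrt(2)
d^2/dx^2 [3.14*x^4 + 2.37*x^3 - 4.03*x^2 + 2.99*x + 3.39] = 37.68*x^2 + 14.22*x - 8.06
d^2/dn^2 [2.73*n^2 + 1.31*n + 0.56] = 5.46000000000000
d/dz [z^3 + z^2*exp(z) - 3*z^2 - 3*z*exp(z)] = z^2*exp(z) + 3*z^2 - z*exp(z) - 6*z - 3*exp(z)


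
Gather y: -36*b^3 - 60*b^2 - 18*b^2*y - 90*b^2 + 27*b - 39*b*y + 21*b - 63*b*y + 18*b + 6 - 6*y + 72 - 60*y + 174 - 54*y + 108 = -36*b^3 - 150*b^2 + 66*b + y*(-18*b^2 - 102*b - 120) + 360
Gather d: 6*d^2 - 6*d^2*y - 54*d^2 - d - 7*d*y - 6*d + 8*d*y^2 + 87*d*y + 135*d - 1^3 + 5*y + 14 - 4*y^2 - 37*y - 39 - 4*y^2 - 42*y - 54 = d^2*(-6*y - 48) + d*(8*y^2 + 80*y + 128) - 8*y^2 - 74*y - 80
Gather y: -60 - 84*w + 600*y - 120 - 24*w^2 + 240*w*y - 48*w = -24*w^2 - 132*w + y*(240*w + 600) - 180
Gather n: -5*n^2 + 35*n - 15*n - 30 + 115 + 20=-5*n^2 + 20*n + 105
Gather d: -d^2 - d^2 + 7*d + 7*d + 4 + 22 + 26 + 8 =-2*d^2 + 14*d + 60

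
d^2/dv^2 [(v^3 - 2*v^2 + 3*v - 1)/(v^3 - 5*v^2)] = 2*(3*v^4 + 9*v^3 - 51*v^2 + 115*v - 75)/(v^4*(v^3 - 15*v^2 + 75*v - 125))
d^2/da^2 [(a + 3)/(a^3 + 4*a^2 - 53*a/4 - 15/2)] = 8*((a + 3)*(12*a^2 + 32*a - 53)^2 + (-12*a^2 - 32*a - 4*(a + 3)*(3*a + 4) + 53)*(4*a^3 + 16*a^2 - 53*a - 30))/(4*a^3 + 16*a^2 - 53*a - 30)^3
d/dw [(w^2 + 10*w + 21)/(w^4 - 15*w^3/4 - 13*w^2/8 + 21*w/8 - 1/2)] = 8*(-16*w^5 - 210*w^4 - 72*w^3 + 2041*w^2 + 538*w - 481)/(64*w^8 - 480*w^7 + 692*w^6 + 1116*w^5 - 1155*w^4 - 306*w^3 + 545*w^2 - 168*w + 16)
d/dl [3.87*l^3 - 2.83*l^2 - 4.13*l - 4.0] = 11.61*l^2 - 5.66*l - 4.13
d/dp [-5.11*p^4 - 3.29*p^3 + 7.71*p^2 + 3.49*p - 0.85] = -20.44*p^3 - 9.87*p^2 + 15.42*p + 3.49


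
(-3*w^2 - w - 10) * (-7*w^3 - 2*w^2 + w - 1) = 21*w^5 + 13*w^4 + 69*w^3 + 22*w^2 - 9*w + 10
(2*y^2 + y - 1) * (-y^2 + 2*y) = -2*y^4 + 3*y^3 + 3*y^2 - 2*y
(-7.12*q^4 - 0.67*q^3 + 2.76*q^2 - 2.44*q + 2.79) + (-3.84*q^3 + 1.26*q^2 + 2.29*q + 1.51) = -7.12*q^4 - 4.51*q^3 + 4.02*q^2 - 0.15*q + 4.3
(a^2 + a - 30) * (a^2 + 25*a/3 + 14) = a^4 + 28*a^3/3 - 23*a^2/3 - 236*a - 420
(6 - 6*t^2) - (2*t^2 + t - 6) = -8*t^2 - t + 12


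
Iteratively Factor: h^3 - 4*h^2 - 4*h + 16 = (h - 4)*(h^2 - 4) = (h - 4)*(h + 2)*(h - 2)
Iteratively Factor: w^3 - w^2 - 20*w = (w - 5)*(w^2 + 4*w) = w*(w - 5)*(w + 4)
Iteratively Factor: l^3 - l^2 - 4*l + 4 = (l + 2)*(l^2 - 3*l + 2) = (l - 2)*(l + 2)*(l - 1)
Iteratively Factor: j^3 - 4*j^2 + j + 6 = (j - 2)*(j^2 - 2*j - 3) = (j - 2)*(j + 1)*(j - 3)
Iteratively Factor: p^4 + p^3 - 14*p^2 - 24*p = (p + 3)*(p^3 - 2*p^2 - 8*p) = (p - 4)*(p + 3)*(p^2 + 2*p) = p*(p - 4)*(p + 3)*(p + 2)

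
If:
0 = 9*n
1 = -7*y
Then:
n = 0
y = -1/7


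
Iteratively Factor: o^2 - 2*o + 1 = (o - 1)*(o - 1)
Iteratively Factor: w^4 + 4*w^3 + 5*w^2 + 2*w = (w + 1)*(w^3 + 3*w^2 + 2*w) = w*(w + 1)*(w^2 + 3*w + 2) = w*(w + 1)*(w + 2)*(w + 1)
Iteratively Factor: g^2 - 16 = (g + 4)*(g - 4)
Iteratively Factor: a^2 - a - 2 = (a + 1)*(a - 2)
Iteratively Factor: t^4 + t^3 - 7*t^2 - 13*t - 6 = (t - 3)*(t^3 + 4*t^2 + 5*t + 2) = (t - 3)*(t + 1)*(t^2 + 3*t + 2) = (t - 3)*(t + 1)^2*(t + 2)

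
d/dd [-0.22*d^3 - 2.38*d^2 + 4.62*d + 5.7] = -0.66*d^2 - 4.76*d + 4.62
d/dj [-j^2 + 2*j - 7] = 2 - 2*j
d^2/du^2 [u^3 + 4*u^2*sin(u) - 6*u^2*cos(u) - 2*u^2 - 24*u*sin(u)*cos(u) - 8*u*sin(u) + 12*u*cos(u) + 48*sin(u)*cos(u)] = -4*u^2*sin(u) + 6*u^2*cos(u) + 32*u*sin(u) + 48*u*sin(2*u) + 4*u*cos(u) + 6*u - 16*sin(u) - 96*sin(2*u) - 28*cos(u) - 48*cos(2*u) - 4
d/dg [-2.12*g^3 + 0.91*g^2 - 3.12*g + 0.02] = -6.36*g^2 + 1.82*g - 3.12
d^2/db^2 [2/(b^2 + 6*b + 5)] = 4*(-b^2 - 6*b + 4*(b + 3)^2 - 5)/(b^2 + 6*b + 5)^3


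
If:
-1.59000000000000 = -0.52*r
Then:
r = 3.06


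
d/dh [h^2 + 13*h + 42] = 2*h + 13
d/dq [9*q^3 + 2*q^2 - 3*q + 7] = 27*q^2 + 4*q - 3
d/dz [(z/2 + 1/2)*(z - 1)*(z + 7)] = 3*z^2/2 + 7*z - 1/2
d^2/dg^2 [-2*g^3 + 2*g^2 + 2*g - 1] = 4 - 12*g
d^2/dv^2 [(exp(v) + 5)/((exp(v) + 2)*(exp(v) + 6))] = (exp(4*v) + 12*exp(3*v) + 48*exp(2*v) - 16*exp(v) - 336)*exp(v)/(exp(6*v) + 24*exp(5*v) + 228*exp(4*v) + 1088*exp(3*v) + 2736*exp(2*v) + 3456*exp(v) + 1728)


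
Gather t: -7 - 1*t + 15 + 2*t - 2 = t + 6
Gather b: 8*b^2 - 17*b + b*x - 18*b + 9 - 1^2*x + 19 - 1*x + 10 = 8*b^2 + b*(x - 35) - 2*x + 38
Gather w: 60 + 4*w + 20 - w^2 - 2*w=-w^2 + 2*w + 80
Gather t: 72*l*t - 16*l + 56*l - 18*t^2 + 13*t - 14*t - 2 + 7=40*l - 18*t^2 + t*(72*l - 1) + 5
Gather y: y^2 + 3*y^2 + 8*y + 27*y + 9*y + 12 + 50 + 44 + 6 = 4*y^2 + 44*y + 112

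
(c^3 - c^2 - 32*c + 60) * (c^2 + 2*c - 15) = c^5 + c^4 - 49*c^3 + 11*c^2 + 600*c - 900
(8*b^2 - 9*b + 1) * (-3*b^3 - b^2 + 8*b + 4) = -24*b^5 + 19*b^4 + 70*b^3 - 41*b^2 - 28*b + 4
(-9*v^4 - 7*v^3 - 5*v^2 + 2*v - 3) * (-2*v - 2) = 18*v^5 + 32*v^4 + 24*v^3 + 6*v^2 + 2*v + 6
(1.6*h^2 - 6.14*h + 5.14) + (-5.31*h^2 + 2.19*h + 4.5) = -3.71*h^2 - 3.95*h + 9.64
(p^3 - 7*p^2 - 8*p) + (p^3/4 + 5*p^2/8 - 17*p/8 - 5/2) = 5*p^3/4 - 51*p^2/8 - 81*p/8 - 5/2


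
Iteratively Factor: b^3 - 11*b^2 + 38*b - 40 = (b - 5)*(b^2 - 6*b + 8) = (b - 5)*(b - 4)*(b - 2)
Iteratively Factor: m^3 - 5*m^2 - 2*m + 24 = (m - 3)*(m^2 - 2*m - 8) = (m - 3)*(m + 2)*(m - 4)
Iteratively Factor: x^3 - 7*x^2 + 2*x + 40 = (x - 5)*(x^2 - 2*x - 8) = (x - 5)*(x - 4)*(x + 2)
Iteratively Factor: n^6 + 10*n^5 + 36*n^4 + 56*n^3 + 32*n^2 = (n + 2)*(n^5 + 8*n^4 + 20*n^3 + 16*n^2) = n*(n + 2)*(n^4 + 8*n^3 + 20*n^2 + 16*n) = n*(n + 2)^2*(n^3 + 6*n^2 + 8*n) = n*(n + 2)^3*(n^2 + 4*n) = n*(n + 2)^3*(n + 4)*(n)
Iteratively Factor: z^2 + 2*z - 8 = (z - 2)*(z + 4)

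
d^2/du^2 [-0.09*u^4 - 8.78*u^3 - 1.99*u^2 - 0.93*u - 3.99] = -1.08*u^2 - 52.68*u - 3.98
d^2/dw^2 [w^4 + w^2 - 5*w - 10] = 12*w^2 + 2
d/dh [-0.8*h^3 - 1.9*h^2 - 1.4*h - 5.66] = -2.4*h^2 - 3.8*h - 1.4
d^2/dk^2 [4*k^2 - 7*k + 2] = 8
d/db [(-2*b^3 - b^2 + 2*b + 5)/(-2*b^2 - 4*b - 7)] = 2*(2*b^4 + 8*b^3 + 25*b^2 + 17*b + 3)/(4*b^4 + 16*b^3 + 44*b^2 + 56*b + 49)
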